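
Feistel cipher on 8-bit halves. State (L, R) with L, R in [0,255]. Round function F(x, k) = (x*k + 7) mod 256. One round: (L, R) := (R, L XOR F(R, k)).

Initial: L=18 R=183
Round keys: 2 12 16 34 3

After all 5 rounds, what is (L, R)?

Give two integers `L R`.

Answer: 43 40

Derivation:
Round 1 (k=2): L=183 R=103
Round 2 (k=12): L=103 R=108
Round 3 (k=16): L=108 R=160
Round 4 (k=34): L=160 R=43
Round 5 (k=3): L=43 R=40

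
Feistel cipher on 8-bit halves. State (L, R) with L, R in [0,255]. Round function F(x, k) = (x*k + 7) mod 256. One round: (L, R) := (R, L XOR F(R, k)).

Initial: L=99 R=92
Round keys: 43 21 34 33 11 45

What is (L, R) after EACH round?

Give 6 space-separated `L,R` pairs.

Answer: 92,24 24,163 163,181 181,255 255,73 73,35

Derivation:
Round 1 (k=43): L=92 R=24
Round 2 (k=21): L=24 R=163
Round 3 (k=34): L=163 R=181
Round 4 (k=33): L=181 R=255
Round 5 (k=11): L=255 R=73
Round 6 (k=45): L=73 R=35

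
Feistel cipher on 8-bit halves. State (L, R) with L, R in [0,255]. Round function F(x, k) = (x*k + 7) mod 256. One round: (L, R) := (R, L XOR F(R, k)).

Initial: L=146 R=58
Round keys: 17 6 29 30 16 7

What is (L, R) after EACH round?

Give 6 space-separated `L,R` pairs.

Round 1 (k=17): L=58 R=115
Round 2 (k=6): L=115 R=131
Round 3 (k=29): L=131 R=173
Round 4 (k=30): L=173 R=206
Round 5 (k=16): L=206 R=74
Round 6 (k=7): L=74 R=195

Answer: 58,115 115,131 131,173 173,206 206,74 74,195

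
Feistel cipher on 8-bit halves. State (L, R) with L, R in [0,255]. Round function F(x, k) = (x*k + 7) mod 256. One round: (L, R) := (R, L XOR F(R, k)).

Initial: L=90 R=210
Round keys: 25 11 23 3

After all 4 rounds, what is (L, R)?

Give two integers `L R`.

Answer: 254 203

Derivation:
Round 1 (k=25): L=210 R=211
Round 2 (k=11): L=211 R=202
Round 3 (k=23): L=202 R=254
Round 4 (k=3): L=254 R=203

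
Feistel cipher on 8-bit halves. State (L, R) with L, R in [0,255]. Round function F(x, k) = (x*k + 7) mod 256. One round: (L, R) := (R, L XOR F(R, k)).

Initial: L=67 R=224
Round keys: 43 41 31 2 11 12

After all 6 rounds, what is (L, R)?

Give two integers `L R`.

Round 1 (k=43): L=224 R=228
Round 2 (k=41): L=228 R=107
Round 3 (k=31): L=107 R=24
Round 4 (k=2): L=24 R=92
Round 5 (k=11): L=92 R=227
Round 6 (k=12): L=227 R=247

Answer: 227 247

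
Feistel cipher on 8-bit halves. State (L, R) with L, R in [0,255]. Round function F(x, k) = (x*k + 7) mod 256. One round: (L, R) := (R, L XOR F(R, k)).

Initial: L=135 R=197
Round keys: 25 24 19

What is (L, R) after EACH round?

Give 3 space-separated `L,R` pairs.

Answer: 197,195 195,138 138,134

Derivation:
Round 1 (k=25): L=197 R=195
Round 2 (k=24): L=195 R=138
Round 3 (k=19): L=138 R=134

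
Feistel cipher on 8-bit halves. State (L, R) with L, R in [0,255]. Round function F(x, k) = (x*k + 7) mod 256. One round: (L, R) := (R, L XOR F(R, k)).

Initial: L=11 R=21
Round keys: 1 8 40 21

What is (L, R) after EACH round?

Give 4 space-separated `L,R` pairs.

Round 1 (k=1): L=21 R=23
Round 2 (k=8): L=23 R=170
Round 3 (k=40): L=170 R=128
Round 4 (k=21): L=128 R=45

Answer: 21,23 23,170 170,128 128,45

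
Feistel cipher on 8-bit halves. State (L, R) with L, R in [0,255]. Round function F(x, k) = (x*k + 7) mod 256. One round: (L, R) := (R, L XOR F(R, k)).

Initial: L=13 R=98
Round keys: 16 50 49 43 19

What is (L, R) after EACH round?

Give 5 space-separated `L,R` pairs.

Answer: 98,42 42,89 89,58 58,156 156,161

Derivation:
Round 1 (k=16): L=98 R=42
Round 2 (k=50): L=42 R=89
Round 3 (k=49): L=89 R=58
Round 4 (k=43): L=58 R=156
Round 5 (k=19): L=156 R=161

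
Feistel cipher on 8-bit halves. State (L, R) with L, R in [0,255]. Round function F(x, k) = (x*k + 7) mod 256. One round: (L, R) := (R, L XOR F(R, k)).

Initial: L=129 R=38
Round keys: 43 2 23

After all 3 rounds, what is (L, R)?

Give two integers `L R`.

Answer: 241 70

Derivation:
Round 1 (k=43): L=38 R=232
Round 2 (k=2): L=232 R=241
Round 3 (k=23): L=241 R=70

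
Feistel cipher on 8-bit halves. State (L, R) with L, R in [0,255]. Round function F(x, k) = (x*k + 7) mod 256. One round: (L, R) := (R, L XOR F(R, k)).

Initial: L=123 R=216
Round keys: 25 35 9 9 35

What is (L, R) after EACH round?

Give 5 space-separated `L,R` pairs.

Round 1 (k=25): L=216 R=100
Round 2 (k=35): L=100 R=107
Round 3 (k=9): L=107 R=174
Round 4 (k=9): L=174 R=78
Round 5 (k=35): L=78 R=31

Answer: 216,100 100,107 107,174 174,78 78,31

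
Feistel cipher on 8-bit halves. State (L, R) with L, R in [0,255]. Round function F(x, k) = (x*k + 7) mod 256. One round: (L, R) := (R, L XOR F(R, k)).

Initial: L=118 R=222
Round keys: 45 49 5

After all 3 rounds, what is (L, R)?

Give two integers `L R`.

Round 1 (k=45): L=222 R=123
Round 2 (k=49): L=123 R=76
Round 3 (k=5): L=76 R=248

Answer: 76 248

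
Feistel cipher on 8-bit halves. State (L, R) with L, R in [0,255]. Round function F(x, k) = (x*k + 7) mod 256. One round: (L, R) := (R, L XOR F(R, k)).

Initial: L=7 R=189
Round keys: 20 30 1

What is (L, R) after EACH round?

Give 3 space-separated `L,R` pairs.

Round 1 (k=20): L=189 R=204
Round 2 (k=30): L=204 R=82
Round 3 (k=1): L=82 R=149

Answer: 189,204 204,82 82,149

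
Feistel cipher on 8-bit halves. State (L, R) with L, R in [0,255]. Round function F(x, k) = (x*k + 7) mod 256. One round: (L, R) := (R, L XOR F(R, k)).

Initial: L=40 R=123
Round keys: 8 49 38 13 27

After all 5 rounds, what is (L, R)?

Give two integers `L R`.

Answer: 196 161

Derivation:
Round 1 (k=8): L=123 R=247
Round 2 (k=49): L=247 R=53
Round 3 (k=38): L=53 R=18
Round 4 (k=13): L=18 R=196
Round 5 (k=27): L=196 R=161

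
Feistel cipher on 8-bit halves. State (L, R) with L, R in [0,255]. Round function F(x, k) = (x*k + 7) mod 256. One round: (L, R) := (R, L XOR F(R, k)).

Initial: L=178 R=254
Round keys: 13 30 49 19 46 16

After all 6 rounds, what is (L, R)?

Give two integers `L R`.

Round 1 (k=13): L=254 R=95
Round 2 (k=30): L=95 R=215
Round 3 (k=49): L=215 R=113
Round 4 (k=19): L=113 R=189
Round 5 (k=46): L=189 R=140
Round 6 (k=16): L=140 R=122

Answer: 140 122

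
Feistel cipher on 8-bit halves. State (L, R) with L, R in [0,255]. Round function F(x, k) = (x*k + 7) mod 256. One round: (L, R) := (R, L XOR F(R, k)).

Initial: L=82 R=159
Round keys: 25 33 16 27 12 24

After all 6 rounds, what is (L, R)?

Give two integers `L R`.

Round 1 (k=25): L=159 R=220
Round 2 (k=33): L=220 R=252
Round 3 (k=16): L=252 R=27
Round 4 (k=27): L=27 R=28
Round 5 (k=12): L=28 R=76
Round 6 (k=24): L=76 R=59

Answer: 76 59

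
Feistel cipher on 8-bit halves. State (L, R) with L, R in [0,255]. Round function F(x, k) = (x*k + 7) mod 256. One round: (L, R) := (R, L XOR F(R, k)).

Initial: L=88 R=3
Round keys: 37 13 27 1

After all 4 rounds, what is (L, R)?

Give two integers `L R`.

Round 1 (k=37): L=3 R=46
Round 2 (k=13): L=46 R=94
Round 3 (k=27): L=94 R=223
Round 4 (k=1): L=223 R=184

Answer: 223 184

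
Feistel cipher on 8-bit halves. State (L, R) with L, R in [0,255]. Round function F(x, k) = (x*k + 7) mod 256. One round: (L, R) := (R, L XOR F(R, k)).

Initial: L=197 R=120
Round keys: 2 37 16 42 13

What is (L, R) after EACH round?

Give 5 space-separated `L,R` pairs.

Answer: 120,50 50,57 57,165 165,32 32,2

Derivation:
Round 1 (k=2): L=120 R=50
Round 2 (k=37): L=50 R=57
Round 3 (k=16): L=57 R=165
Round 4 (k=42): L=165 R=32
Round 5 (k=13): L=32 R=2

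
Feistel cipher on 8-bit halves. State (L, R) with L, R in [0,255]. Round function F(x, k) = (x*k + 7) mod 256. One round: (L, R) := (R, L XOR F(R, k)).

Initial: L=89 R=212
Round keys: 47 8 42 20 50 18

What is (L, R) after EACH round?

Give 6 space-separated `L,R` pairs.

Answer: 212,170 170,131 131,47 47,48 48,72 72,39

Derivation:
Round 1 (k=47): L=212 R=170
Round 2 (k=8): L=170 R=131
Round 3 (k=42): L=131 R=47
Round 4 (k=20): L=47 R=48
Round 5 (k=50): L=48 R=72
Round 6 (k=18): L=72 R=39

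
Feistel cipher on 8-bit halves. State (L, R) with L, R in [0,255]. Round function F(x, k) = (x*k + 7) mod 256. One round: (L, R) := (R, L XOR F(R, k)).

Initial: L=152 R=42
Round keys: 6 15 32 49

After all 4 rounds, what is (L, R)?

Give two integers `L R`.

Round 1 (k=6): L=42 R=155
Round 2 (k=15): L=155 R=54
Round 3 (k=32): L=54 R=92
Round 4 (k=49): L=92 R=149

Answer: 92 149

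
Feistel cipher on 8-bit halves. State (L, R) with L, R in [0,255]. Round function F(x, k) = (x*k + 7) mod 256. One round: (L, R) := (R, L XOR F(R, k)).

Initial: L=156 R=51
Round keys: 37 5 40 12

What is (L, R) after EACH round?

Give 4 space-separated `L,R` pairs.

Round 1 (k=37): L=51 R=250
Round 2 (k=5): L=250 R=218
Round 3 (k=40): L=218 R=237
Round 4 (k=12): L=237 R=249

Answer: 51,250 250,218 218,237 237,249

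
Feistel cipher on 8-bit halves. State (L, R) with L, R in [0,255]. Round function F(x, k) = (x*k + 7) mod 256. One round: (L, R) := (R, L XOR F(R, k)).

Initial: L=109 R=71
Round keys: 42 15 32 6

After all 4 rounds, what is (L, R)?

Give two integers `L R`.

Answer: 199 177

Derivation:
Round 1 (k=42): L=71 R=192
Round 2 (k=15): L=192 R=0
Round 3 (k=32): L=0 R=199
Round 4 (k=6): L=199 R=177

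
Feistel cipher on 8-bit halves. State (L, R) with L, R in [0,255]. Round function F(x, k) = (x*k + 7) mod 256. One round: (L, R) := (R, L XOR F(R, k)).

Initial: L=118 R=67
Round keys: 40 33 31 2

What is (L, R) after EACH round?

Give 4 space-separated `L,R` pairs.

Answer: 67,9 9,115 115,253 253,114

Derivation:
Round 1 (k=40): L=67 R=9
Round 2 (k=33): L=9 R=115
Round 3 (k=31): L=115 R=253
Round 4 (k=2): L=253 R=114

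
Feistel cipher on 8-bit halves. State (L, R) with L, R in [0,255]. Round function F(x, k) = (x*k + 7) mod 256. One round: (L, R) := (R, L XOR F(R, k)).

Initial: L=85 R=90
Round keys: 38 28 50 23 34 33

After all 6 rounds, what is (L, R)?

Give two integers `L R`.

Round 1 (k=38): L=90 R=54
Round 2 (k=28): L=54 R=181
Round 3 (k=50): L=181 R=87
Round 4 (k=23): L=87 R=109
Round 5 (k=34): L=109 R=214
Round 6 (k=33): L=214 R=240

Answer: 214 240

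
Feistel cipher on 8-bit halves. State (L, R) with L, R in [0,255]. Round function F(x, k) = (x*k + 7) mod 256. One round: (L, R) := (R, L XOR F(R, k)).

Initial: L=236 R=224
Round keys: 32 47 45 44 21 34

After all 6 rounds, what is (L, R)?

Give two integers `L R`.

Answer: 6 120

Derivation:
Round 1 (k=32): L=224 R=235
Round 2 (k=47): L=235 R=204
Round 3 (k=45): L=204 R=8
Round 4 (k=44): L=8 R=171
Round 5 (k=21): L=171 R=6
Round 6 (k=34): L=6 R=120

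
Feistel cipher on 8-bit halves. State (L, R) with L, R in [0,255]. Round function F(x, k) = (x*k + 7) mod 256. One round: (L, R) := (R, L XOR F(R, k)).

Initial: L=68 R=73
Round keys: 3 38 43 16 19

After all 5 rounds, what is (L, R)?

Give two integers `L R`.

Answer: 85 13

Derivation:
Round 1 (k=3): L=73 R=166
Round 2 (k=38): L=166 R=226
Round 3 (k=43): L=226 R=91
Round 4 (k=16): L=91 R=85
Round 5 (k=19): L=85 R=13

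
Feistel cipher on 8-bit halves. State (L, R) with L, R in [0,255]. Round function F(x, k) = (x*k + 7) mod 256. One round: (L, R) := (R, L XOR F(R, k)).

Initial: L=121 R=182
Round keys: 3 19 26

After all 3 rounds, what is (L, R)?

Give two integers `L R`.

Round 1 (k=3): L=182 R=80
Round 2 (k=19): L=80 R=65
Round 3 (k=26): L=65 R=241

Answer: 65 241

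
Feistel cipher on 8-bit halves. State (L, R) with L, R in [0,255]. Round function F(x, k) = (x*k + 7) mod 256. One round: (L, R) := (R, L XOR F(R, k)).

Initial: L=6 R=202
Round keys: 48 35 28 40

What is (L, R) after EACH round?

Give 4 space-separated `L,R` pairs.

Answer: 202,225 225,0 0,230 230,247

Derivation:
Round 1 (k=48): L=202 R=225
Round 2 (k=35): L=225 R=0
Round 3 (k=28): L=0 R=230
Round 4 (k=40): L=230 R=247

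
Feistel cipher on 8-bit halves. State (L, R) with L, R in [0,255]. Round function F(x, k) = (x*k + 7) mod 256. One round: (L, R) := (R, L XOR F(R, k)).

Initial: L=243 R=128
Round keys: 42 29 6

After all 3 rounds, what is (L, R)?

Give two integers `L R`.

Round 1 (k=42): L=128 R=244
Round 2 (k=29): L=244 R=43
Round 3 (k=6): L=43 R=253

Answer: 43 253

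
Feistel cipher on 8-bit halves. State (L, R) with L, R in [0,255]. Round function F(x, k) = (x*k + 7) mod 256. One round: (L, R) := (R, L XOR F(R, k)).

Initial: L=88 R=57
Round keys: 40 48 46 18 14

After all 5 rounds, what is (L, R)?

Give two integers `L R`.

Answer: 209 9

Derivation:
Round 1 (k=40): L=57 R=183
Round 2 (k=48): L=183 R=110
Round 3 (k=46): L=110 R=124
Round 4 (k=18): L=124 R=209
Round 5 (k=14): L=209 R=9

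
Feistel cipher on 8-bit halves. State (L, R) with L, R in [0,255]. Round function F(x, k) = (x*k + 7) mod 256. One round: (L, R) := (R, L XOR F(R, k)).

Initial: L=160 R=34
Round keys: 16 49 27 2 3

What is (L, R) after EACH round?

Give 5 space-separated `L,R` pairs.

Answer: 34,135 135,252 252,28 28,195 195,76

Derivation:
Round 1 (k=16): L=34 R=135
Round 2 (k=49): L=135 R=252
Round 3 (k=27): L=252 R=28
Round 4 (k=2): L=28 R=195
Round 5 (k=3): L=195 R=76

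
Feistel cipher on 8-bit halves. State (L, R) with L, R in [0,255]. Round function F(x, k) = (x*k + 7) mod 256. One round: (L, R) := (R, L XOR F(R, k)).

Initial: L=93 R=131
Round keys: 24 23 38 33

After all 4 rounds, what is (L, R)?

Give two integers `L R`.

Round 1 (k=24): L=131 R=18
Round 2 (k=23): L=18 R=38
Round 3 (k=38): L=38 R=185
Round 4 (k=33): L=185 R=198

Answer: 185 198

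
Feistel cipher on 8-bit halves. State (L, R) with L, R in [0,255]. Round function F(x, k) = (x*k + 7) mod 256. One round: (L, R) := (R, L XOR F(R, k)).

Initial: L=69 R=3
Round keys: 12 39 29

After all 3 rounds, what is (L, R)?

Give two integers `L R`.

Answer: 202 135

Derivation:
Round 1 (k=12): L=3 R=110
Round 2 (k=39): L=110 R=202
Round 3 (k=29): L=202 R=135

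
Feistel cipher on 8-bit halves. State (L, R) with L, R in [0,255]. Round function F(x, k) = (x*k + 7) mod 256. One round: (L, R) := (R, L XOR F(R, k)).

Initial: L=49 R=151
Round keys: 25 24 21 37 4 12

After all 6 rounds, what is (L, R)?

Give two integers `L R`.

Answer: 11 188

Derivation:
Round 1 (k=25): L=151 R=247
Round 2 (k=24): L=247 R=184
Round 3 (k=21): L=184 R=232
Round 4 (k=37): L=232 R=55
Round 5 (k=4): L=55 R=11
Round 6 (k=12): L=11 R=188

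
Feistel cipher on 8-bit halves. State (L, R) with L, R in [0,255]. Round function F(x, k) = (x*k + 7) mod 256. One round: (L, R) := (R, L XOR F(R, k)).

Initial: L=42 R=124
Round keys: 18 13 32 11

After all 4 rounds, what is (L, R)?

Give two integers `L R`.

Round 1 (k=18): L=124 R=149
Round 2 (k=13): L=149 R=228
Round 3 (k=32): L=228 R=18
Round 4 (k=11): L=18 R=41

Answer: 18 41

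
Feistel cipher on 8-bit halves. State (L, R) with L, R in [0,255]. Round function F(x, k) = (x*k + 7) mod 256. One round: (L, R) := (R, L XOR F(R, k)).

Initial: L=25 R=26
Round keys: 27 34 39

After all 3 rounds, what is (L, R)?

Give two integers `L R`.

Answer: 37 118

Derivation:
Round 1 (k=27): L=26 R=220
Round 2 (k=34): L=220 R=37
Round 3 (k=39): L=37 R=118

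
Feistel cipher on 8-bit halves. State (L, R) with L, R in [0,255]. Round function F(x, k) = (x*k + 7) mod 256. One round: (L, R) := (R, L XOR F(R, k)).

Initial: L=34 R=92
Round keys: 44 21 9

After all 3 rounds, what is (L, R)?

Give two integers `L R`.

Round 1 (k=44): L=92 R=245
Round 2 (k=21): L=245 R=124
Round 3 (k=9): L=124 R=150

Answer: 124 150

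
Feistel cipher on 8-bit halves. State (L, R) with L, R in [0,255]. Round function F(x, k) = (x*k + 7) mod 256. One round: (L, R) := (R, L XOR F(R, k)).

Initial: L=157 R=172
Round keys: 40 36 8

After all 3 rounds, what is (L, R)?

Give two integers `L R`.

Answer: 131 101

Derivation:
Round 1 (k=40): L=172 R=122
Round 2 (k=36): L=122 R=131
Round 3 (k=8): L=131 R=101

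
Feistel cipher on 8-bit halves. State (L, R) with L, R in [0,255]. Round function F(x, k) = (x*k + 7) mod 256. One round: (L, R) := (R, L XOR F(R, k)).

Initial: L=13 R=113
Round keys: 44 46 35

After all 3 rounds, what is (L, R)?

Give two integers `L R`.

Answer: 218 171

Derivation:
Round 1 (k=44): L=113 R=126
Round 2 (k=46): L=126 R=218
Round 3 (k=35): L=218 R=171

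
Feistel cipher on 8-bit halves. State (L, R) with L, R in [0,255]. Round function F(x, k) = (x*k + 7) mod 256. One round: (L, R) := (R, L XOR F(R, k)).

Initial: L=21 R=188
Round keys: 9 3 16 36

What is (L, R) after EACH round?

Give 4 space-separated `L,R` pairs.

Answer: 188,182 182,149 149,225 225,62

Derivation:
Round 1 (k=9): L=188 R=182
Round 2 (k=3): L=182 R=149
Round 3 (k=16): L=149 R=225
Round 4 (k=36): L=225 R=62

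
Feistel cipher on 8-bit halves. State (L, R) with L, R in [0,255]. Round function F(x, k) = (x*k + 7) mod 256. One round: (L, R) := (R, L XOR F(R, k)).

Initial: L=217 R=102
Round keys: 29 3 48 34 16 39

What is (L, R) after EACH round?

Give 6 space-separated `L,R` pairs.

Answer: 102,76 76,141 141,59 59,80 80,60 60,123

Derivation:
Round 1 (k=29): L=102 R=76
Round 2 (k=3): L=76 R=141
Round 3 (k=48): L=141 R=59
Round 4 (k=34): L=59 R=80
Round 5 (k=16): L=80 R=60
Round 6 (k=39): L=60 R=123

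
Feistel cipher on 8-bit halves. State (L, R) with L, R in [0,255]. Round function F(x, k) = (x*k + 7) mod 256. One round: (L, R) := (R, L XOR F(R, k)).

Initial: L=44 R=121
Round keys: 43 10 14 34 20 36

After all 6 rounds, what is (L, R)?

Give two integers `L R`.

Round 1 (k=43): L=121 R=118
Round 2 (k=10): L=118 R=218
Round 3 (k=14): L=218 R=133
Round 4 (k=34): L=133 R=107
Round 5 (k=20): L=107 R=230
Round 6 (k=36): L=230 R=52

Answer: 230 52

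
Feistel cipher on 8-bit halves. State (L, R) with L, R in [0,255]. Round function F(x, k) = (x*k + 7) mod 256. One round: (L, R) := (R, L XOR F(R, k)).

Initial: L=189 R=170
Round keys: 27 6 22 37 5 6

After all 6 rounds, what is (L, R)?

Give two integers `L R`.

Round 1 (k=27): L=170 R=72
Round 2 (k=6): L=72 R=29
Round 3 (k=22): L=29 R=205
Round 4 (k=37): L=205 R=181
Round 5 (k=5): L=181 R=93
Round 6 (k=6): L=93 R=128

Answer: 93 128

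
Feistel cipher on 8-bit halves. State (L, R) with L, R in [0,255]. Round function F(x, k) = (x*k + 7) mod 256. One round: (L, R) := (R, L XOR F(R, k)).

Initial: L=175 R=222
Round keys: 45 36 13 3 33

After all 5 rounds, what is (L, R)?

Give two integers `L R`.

Answer: 200 137

Derivation:
Round 1 (k=45): L=222 R=162
Round 2 (k=36): L=162 R=17
Round 3 (k=13): L=17 R=70
Round 4 (k=3): L=70 R=200
Round 5 (k=33): L=200 R=137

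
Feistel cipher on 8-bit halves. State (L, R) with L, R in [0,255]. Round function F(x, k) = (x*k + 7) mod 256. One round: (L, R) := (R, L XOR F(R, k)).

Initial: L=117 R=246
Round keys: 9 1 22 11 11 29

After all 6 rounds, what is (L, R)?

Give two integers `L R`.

Round 1 (k=9): L=246 R=216
Round 2 (k=1): L=216 R=41
Round 3 (k=22): L=41 R=85
Round 4 (k=11): L=85 R=135
Round 5 (k=11): L=135 R=129
Round 6 (k=29): L=129 R=35

Answer: 129 35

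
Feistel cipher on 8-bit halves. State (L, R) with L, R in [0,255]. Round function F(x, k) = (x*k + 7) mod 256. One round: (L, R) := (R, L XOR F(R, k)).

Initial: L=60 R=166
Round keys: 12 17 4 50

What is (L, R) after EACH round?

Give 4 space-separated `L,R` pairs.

Answer: 166,243 243,140 140,196 196,195

Derivation:
Round 1 (k=12): L=166 R=243
Round 2 (k=17): L=243 R=140
Round 3 (k=4): L=140 R=196
Round 4 (k=50): L=196 R=195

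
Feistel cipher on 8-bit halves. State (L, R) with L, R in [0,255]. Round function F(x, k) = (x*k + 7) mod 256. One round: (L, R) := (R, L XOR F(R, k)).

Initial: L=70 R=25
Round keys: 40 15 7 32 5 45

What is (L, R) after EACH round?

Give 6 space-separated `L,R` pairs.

Answer: 25,169 169,247 247,97 97,208 208,118 118,21

Derivation:
Round 1 (k=40): L=25 R=169
Round 2 (k=15): L=169 R=247
Round 3 (k=7): L=247 R=97
Round 4 (k=32): L=97 R=208
Round 5 (k=5): L=208 R=118
Round 6 (k=45): L=118 R=21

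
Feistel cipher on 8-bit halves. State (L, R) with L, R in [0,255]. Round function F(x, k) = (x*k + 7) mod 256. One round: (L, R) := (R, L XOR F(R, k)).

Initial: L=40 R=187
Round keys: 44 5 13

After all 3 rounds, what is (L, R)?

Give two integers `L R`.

Answer: 173 211

Derivation:
Round 1 (k=44): L=187 R=3
Round 2 (k=5): L=3 R=173
Round 3 (k=13): L=173 R=211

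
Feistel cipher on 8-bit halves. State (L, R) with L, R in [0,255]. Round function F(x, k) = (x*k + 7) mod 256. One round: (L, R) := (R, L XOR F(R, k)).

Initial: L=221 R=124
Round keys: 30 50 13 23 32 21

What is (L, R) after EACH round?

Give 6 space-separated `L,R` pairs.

Round 1 (k=30): L=124 R=82
Round 2 (k=50): L=82 R=119
Round 3 (k=13): L=119 R=64
Round 4 (k=23): L=64 R=176
Round 5 (k=32): L=176 R=71
Round 6 (k=21): L=71 R=106

Answer: 124,82 82,119 119,64 64,176 176,71 71,106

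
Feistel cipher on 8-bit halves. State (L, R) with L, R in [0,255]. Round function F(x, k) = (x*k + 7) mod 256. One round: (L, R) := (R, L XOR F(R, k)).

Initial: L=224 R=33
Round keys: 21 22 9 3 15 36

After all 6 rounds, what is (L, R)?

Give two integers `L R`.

Round 1 (k=21): L=33 R=92
Round 2 (k=22): L=92 R=206
Round 3 (k=9): L=206 R=25
Round 4 (k=3): L=25 R=156
Round 5 (k=15): L=156 R=50
Round 6 (k=36): L=50 R=147

Answer: 50 147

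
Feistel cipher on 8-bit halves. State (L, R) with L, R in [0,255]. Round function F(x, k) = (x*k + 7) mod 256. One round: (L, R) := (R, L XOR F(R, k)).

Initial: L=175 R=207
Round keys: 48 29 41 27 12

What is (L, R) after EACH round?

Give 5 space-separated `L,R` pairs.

Round 1 (k=48): L=207 R=120
Round 2 (k=29): L=120 R=80
Round 3 (k=41): L=80 R=175
Round 4 (k=27): L=175 R=44
Round 5 (k=12): L=44 R=184

Answer: 207,120 120,80 80,175 175,44 44,184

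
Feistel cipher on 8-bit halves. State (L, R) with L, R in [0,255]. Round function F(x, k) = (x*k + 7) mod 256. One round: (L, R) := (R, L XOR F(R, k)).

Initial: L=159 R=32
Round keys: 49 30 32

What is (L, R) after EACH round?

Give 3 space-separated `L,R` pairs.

Answer: 32,184 184,183 183,95

Derivation:
Round 1 (k=49): L=32 R=184
Round 2 (k=30): L=184 R=183
Round 3 (k=32): L=183 R=95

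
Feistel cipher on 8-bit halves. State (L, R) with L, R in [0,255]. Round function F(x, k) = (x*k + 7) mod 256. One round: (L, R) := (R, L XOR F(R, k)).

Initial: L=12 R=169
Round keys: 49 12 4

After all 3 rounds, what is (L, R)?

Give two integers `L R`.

Round 1 (k=49): L=169 R=108
Round 2 (k=12): L=108 R=190
Round 3 (k=4): L=190 R=147

Answer: 190 147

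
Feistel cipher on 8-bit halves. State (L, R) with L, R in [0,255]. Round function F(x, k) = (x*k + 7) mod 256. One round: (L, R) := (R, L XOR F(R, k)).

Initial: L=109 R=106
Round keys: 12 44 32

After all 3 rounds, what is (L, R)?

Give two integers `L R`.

Answer: 117 53

Derivation:
Round 1 (k=12): L=106 R=146
Round 2 (k=44): L=146 R=117
Round 3 (k=32): L=117 R=53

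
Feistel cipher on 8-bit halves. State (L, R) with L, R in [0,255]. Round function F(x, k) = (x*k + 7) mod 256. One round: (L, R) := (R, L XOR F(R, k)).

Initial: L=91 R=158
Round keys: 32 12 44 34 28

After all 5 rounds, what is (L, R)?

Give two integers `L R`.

Round 1 (k=32): L=158 R=156
Round 2 (k=12): L=156 R=201
Round 3 (k=44): L=201 R=15
Round 4 (k=34): L=15 R=204
Round 5 (k=28): L=204 R=88

Answer: 204 88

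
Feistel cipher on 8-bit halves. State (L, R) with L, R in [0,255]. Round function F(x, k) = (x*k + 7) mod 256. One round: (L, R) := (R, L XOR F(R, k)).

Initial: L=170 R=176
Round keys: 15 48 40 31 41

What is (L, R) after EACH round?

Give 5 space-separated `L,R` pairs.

Round 1 (k=15): L=176 R=253
Round 2 (k=48): L=253 R=199
Round 3 (k=40): L=199 R=226
Round 4 (k=31): L=226 R=162
Round 5 (k=41): L=162 R=27

Answer: 176,253 253,199 199,226 226,162 162,27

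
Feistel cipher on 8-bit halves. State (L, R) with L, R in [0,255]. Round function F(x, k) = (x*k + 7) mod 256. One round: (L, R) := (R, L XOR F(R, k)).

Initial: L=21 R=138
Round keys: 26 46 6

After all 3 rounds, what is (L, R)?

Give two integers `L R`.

Round 1 (k=26): L=138 R=30
Round 2 (k=46): L=30 R=225
Round 3 (k=6): L=225 R=83

Answer: 225 83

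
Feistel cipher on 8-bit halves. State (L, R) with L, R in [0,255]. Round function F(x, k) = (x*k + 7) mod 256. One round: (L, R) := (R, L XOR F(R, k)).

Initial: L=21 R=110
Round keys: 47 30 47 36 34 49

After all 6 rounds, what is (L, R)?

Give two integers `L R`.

Answer: 121 222

Derivation:
Round 1 (k=47): L=110 R=44
Round 2 (k=30): L=44 R=65
Round 3 (k=47): L=65 R=218
Round 4 (k=36): L=218 R=238
Round 5 (k=34): L=238 R=121
Round 6 (k=49): L=121 R=222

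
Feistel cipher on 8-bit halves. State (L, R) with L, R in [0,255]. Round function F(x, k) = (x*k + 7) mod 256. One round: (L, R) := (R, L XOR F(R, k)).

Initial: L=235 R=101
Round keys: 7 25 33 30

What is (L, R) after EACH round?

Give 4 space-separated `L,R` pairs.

Round 1 (k=7): L=101 R=33
Round 2 (k=25): L=33 R=37
Round 3 (k=33): L=37 R=237
Round 4 (k=30): L=237 R=232

Answer: 101,33 33,37 37,237 237,232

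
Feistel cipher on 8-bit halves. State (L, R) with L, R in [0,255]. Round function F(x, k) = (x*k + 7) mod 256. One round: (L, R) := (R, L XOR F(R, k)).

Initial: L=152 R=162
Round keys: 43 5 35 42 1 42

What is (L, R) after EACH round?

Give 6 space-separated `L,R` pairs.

Answer: 162,165 165,226 226,72 72,53 53,116 116,58

Derivation:
Round 1 (k=43): L=162 R=165
Round 2 (k=5): L=165 R=226
Round 3 (k=35): L=226 R=72
Round 4 (k=42): L=72 R=53
Round 5 (k=1): L=53 R=116
Round 6 (k=42): L=116 R=58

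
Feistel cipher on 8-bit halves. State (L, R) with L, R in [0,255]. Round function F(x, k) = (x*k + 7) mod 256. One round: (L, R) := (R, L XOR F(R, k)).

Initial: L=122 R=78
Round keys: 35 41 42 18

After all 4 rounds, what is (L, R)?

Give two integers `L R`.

Answer: 228 203

Derivation:
Round 1 (k=35): L=78 R=203
Round 2 (k=41): L=203 R=196
Round 3 (k=42): L=196 R=228
Round 4 (k=18): L=228 R=203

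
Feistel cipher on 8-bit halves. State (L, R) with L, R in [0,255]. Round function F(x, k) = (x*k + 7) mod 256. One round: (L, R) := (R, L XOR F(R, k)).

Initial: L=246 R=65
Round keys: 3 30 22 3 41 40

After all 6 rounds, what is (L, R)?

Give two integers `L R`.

Round 1 (k=3): L=65 R=60
Round 2 (k=30): L=60 R=78
Round 3 (k=22): L=78 R=135
Round 4 (k=3): L=135 R=210
Round 5 (k=41): L=210 R=46
Round 6 (k=40): L=46 R=229

Answer: 46 229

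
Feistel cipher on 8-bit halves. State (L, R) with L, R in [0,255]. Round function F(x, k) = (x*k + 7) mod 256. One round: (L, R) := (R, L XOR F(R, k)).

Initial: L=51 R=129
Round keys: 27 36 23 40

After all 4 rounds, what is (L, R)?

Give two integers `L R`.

Answer: 156 141

Derivation:
Round 1 (k=27): L=129 R=145
Round 2 (k=36): L=145 R=234
Round 3 (k=23): L=234 R=156
Round 4 (k=40): L=156 R=141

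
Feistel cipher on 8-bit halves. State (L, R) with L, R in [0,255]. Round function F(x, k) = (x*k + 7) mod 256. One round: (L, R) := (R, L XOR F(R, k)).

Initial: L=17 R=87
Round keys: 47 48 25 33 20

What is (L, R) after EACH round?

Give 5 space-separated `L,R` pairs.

Answer: 87,17 17,96 96,118 118,93 93,61

Derivation:
Round 1 (k=47): L=87 R=17
Round 2 (k=48): L=17 R=96
Round 3 (k=25): L=96 R=118
Round 4 (k=33): L=118 R=93
Round 5 (k=20): L=93 R=61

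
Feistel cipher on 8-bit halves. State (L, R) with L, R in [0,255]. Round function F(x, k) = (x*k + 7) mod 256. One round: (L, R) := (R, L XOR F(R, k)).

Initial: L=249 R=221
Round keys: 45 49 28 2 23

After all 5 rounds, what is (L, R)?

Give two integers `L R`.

Answer: 214 43

Derivation:
Round 1 (k=45): L=221 R=25
Round 2 (k=49): L=25 R=13
Round 3 (k=28): L=13 R=106
Round 4 (k=2): L=106 R=214
Round 5 (k=23): L=214 R=43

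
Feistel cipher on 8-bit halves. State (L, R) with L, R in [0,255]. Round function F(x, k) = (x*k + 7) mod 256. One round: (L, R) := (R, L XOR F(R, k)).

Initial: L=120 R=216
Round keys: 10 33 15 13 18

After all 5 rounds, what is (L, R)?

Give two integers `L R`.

Answer: 107 59

Derivation:
Round 1 (k=10): L=216 R=15
Round 2 (k=33): L=15 R=46
Round 3 (k=15): L=46 R=182
Round 4 (k=13): L=182 R=107
Round 5 (k=18): L=107 R=59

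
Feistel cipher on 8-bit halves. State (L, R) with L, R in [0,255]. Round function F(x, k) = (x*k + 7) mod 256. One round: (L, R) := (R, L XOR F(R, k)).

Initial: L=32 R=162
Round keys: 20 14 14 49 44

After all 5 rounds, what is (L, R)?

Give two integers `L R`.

Round 1 (k=20): L=162 R=143
Round 2 (k=14): L=143 R=123
Round 3 (k=14): L=123 R=78
Round 4 (k=49): L=78 R=142
Round 5 (k=44): L=142 R=33

Answer: 142 33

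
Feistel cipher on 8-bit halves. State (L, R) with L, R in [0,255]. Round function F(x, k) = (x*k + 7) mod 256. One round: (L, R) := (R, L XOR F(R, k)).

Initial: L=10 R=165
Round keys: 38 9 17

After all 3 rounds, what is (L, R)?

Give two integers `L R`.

Answer: 171 237

Derivation:
Round 1 (k=38): L=165 R=143
Round 2 (k=9): L=143 R=171
Round 3 (k=17): L=171 R=237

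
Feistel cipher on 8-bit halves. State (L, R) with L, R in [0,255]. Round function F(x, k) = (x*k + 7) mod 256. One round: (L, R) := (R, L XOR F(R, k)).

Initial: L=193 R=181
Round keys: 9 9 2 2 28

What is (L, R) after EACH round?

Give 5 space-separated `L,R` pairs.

Answer: 181,165 165,97 97,108 108,190 190,163

Derivation:
Round 1 (k=9): L=181 R=165
Round 2 (k=9): L=165 R=97
Round 3 (k=2): L=97 R=108
Round 4 (k=2): L=108 R=190
Round 5 (k=28): L=190 R=163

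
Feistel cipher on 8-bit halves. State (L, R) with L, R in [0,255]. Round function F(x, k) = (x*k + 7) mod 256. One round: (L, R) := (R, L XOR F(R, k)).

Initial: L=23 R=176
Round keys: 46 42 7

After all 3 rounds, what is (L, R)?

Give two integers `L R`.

Answer: 87 216

Derivation:
Round 1 (k=46): L=176 R=176
Round 2 (k=42): L=176 R=87
Round 3 (k=7): L=87 R=216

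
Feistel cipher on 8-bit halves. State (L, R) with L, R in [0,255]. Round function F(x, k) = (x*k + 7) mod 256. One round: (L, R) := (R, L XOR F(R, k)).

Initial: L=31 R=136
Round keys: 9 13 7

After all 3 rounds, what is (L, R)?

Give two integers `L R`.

Answer: 31 48

Derivation:
Round 1 (k=9): L=136 R=208
Round 2 (k=13): L=208 R=31
Round 3 (k=7): L=31 R=48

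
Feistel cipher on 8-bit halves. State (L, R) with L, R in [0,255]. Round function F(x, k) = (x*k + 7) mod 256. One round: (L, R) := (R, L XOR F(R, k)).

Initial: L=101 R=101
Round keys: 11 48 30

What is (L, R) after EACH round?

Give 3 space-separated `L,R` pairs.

Answer: 101,59 59,114 114,88

Derivation:
Round 1 (k=11): L=101 R=59
Round 2 (k=48): L=59 R=114
Round 3 (k=30): L=114 R=88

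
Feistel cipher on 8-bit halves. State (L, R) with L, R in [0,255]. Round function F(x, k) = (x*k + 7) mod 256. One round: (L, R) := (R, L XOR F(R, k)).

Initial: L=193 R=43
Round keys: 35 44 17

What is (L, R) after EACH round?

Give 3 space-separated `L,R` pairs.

Round 1 (k=35): L=43 R=41
Round 2 (k=44): L=41 R=56
Round 3 (k=17): L=56 R=150

Answer: 43,41 41,56 56,150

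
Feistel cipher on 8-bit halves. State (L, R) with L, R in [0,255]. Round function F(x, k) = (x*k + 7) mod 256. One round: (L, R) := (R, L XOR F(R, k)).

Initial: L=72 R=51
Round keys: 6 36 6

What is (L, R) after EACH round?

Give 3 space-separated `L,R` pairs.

Answer: 51,113 113,216 216,102

Derivation:
Round 1 (k=6): L=51 R=113
Round 2 (k=36): L=113 R=216
Round 3 (k=6): L=216 R=102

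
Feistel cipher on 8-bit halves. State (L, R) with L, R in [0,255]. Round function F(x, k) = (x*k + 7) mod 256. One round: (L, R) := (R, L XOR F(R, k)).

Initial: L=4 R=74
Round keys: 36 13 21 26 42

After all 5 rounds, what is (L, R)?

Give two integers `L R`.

Round 1 (k=36): L=74 R=107
Round 2 (k=13): L=107 R=60
Round 3 (k=21): L=60 R=152
Round 4 (k=26): L=152 R=75
Round 5 (k=42): L=75 R=205

Answer: 75 205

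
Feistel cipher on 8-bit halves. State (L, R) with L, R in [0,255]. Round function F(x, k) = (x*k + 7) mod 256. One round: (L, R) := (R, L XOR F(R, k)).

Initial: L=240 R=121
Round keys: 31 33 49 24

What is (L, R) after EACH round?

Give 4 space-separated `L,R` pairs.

Round 1 (k=31): L=121 R=94
Round 2 (k=33): L=94 R=92
Round 3 (k=49): L=92 R=253
Round 4 (k=24): L=253 R=227

Answer: 121,94 94,92 92,253 253,227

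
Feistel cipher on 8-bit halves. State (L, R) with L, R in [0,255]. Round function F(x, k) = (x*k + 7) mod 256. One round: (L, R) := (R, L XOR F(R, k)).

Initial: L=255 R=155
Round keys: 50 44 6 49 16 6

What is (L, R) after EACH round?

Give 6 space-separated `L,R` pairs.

Answer: 155,178 178,4 4,173 173,32 32,170 170,35

Derivation:
Round 1 (k=50): L=155 R=178
Round 2 (k=44): L=178 R=4
Round 3 (k=6): L=4 R=173
Round 4 (k=49): L=173 R=32
Round 5 (k=16): L=32 R=170
Round 6 (k=6): L=170 R=35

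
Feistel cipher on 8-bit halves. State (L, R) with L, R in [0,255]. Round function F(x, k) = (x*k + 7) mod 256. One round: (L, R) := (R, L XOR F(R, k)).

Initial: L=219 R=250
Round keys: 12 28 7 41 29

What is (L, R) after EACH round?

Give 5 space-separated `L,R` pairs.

Round 1 (k=12): L=250 R=100
Round 2 (k=28): L=100 R=13
Round 3 (k=7): L=13 R=6
Round 4 (k=41): L=6 R=240
Round 5 (k=29): L=240 R=49

Answer: 250,100 100,13 13,6 6,240 240,49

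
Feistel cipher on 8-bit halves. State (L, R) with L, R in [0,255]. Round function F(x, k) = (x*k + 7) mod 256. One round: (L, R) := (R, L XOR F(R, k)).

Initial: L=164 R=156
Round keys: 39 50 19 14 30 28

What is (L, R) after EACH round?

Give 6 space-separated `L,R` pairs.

Answer: 156,111 111,41 41,125 125,244 244,226 226,75

Derivation:
Round 1 (k=39): L=156 R=111
Round 2 (k=50): L=111 R=41
Round 3 (k=19): L=41 R=125
Round 4 (k=14): L=125 R=244
Round 5 (k=30): L=244 R=226
Round 6 (k=28): L=226 R=75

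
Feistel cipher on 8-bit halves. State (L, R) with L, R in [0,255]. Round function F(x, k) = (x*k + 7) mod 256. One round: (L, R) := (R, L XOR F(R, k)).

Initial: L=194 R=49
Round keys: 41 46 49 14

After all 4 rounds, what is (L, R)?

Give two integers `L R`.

Answer: 91 19

Derivation:
Round 1 (k=41): L=49 R=34
Round 2 (k=46): L=34 R=18
Round 3 (k=49): L=18 R=91
Round 4 (k=14): L=91 R=19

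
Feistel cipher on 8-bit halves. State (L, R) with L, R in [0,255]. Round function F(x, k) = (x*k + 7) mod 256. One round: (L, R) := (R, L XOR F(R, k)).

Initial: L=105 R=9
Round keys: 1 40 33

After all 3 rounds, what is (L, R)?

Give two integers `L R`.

Round 1 (k=1): L=9 R=121
Round 2 (k=40): L=121 R=230
Round 3 (k=33): L=230 R=212

Answer: 230 212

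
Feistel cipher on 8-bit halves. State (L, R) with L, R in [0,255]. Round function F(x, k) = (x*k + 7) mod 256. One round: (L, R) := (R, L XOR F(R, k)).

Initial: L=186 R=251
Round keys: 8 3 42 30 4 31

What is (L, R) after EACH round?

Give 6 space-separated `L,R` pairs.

Round 1 (k=8): L=251 R=101
Round 2 (k=3): L=101 R=205
Round 3 (k=42): L=205 R=204
Round 4 (k=30): L=204 R=34
Round 5 (k=4): L=34 R=67
Round 6 (k=31): L=67 R=6

Answer: 251,101 101,205 205,204 204,34 34,67 67,6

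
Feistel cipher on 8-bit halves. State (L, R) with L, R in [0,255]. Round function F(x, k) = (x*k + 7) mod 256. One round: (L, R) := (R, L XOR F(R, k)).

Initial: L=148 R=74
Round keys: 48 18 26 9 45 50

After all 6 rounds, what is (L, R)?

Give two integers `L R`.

Answer: 191 39

Derivation:
Round 1 (k=48): L=74 R=115
Round 2 (k=18): L=115 R=87
Round 3 (k=26): L=87 R=174
Round 4 (k=9): L=174 R=114
Round 5 (k=45): L=114 R=191
Round 6 (k=50): L=191 R=39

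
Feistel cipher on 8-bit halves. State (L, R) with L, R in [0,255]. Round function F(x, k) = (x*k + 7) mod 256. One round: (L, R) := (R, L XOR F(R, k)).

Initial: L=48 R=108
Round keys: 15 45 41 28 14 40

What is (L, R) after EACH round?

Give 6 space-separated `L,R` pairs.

Round 1 (k=15): L=108 R=107
Round 2 (k=45): L=107 R=186
Round 3 (k=41): L=186 R=186
Round 4 (k=28): L=186 R=229
Round 5 (k=14): L=229 R=55
Round 6 (k=40): L=55 R=122

Answer: 108,107 107,186 186,186 186,229 229,55 55,122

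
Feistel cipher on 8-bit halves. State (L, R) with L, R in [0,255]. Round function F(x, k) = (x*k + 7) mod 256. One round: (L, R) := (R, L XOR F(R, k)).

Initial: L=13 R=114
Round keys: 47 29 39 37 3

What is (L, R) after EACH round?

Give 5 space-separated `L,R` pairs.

Round 1 (k=47): L=114 R=248
Round 2 (k=29): L=248 R=109
Round 3 (k=39): L=109 R=90
Round 4 (k=37): L=90 R=100
Round 5 (k=3): L=100 R=105

Answer: 114,248 248,109 109,90 90,100 100,105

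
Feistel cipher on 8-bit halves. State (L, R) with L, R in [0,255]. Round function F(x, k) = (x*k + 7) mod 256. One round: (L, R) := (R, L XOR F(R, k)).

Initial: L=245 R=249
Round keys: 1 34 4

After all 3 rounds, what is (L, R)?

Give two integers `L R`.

Answer: 104 82

Derivation:
Round 1 (k=1): L=249 R=245
Round 2 (k=34): L=245 R=104
Round 3 (k=4): L=104 R=82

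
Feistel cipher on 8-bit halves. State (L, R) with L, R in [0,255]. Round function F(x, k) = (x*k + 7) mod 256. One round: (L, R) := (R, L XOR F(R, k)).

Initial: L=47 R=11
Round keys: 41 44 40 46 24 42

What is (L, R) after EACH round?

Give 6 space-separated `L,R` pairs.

Round 1 (k=41): L=11 R=229
Round 2 (k=44): L=229 R=104
Round 3 (k=40): L=104 R=162
Round 4 (k=46): L=162 R=75
Round 5 (k=24): L=75 R=173
Round 6 (k=42): L=173 R=34

Answer: 11,229 229,104 104,162 162,75 75,173 173,34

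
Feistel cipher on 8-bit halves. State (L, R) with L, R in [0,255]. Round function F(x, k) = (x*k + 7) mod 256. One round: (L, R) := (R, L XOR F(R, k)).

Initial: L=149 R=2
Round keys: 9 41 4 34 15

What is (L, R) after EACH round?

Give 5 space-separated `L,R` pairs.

Round 1 (k=9): L=2 R=140
Round 2 (k=41): L=140 R=113
Round 3 (k=4): L=113 R=71
Round 4 (k=34): L=71 R=4
Round 5 (k=15): L=4 R=4

Answer: 2,140 140,113 113,71 71,4 4,4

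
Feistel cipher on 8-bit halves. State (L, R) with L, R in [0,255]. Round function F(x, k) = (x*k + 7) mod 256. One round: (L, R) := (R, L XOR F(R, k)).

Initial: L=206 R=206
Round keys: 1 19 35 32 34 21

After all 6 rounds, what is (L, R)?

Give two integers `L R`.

Answer: 43 15

Derivation:
Round 1 (k=1): L=206 R=27
Round 2 (k=19): L=27 R=198
Round 3 (k=35): L=198 R=2
Round 4 (k=32): L=2 R=129
Round 5 (k=34): L=129 R=43
Round 6 (k=21): L=43 R=15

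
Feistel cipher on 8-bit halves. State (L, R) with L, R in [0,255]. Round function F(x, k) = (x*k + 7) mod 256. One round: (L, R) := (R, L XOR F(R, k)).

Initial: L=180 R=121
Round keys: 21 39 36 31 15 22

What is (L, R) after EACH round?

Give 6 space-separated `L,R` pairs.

Answer: 121,64 64,190 190,255 255,86 86,238 238,45

Derivation:
Round 1 (k=21): L=121 R=64
Round 2 (k=39): L=64 R=190
Round 3 (k=36): L=190 R=255
Round 4 (k=31): L=255 R=86
Round 5 (k=15): L=86 R=238
Round 6 (k=22): L=238 R=45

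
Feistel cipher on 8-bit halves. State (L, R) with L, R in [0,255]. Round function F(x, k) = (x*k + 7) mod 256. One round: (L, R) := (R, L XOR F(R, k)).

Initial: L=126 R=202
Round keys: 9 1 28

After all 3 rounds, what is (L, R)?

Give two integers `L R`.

Round 1 (k=9): L=202 R=95
Round 2 (k=1): L=95 R=172
Round 3 (k=28): L=172 R=136

Answer: 172 136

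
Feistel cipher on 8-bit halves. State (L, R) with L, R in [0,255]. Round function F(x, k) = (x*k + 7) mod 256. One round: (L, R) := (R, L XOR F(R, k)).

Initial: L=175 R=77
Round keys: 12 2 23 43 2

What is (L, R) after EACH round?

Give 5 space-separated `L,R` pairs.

Answer: 77,12 12,82 82,105 105,248 248,158

Derivation:
Round 1 (k=12): L=77 R=12
Round 2 (k=2): L=12 R=82
Round 3 (k=23): L=82 R=105
Round 4 (k=43): L=105 R=248
Round 5 (k=2): L=248 R=158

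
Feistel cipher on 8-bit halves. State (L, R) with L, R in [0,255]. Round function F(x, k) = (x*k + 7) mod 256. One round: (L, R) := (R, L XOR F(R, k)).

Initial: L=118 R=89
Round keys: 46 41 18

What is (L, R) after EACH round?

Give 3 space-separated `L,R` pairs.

Round 1 (k=46): L=89 R=115
Round 2 (k=41): L=115 R=43
Round 3 (k=18): L=43 R=126

Answer: 89,115 115,43 43,126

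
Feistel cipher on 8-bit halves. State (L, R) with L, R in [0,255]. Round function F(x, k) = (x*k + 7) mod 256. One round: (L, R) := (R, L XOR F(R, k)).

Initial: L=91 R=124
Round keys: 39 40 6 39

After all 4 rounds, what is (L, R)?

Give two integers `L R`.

Round 1 (k=39): L=124 R=176
Round 2 (k=40): L=176 R=251
Round 3 (k=6): L=251 R=89
Round 4 (k=39): L=89 R=109

Answer: 89 109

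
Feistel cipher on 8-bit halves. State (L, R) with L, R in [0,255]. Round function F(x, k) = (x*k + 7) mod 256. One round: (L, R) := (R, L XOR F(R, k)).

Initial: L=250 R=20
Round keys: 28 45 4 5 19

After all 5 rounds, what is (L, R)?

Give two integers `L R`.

Round 1 (k=28): L=20 R=205
Round 2 (k=45): L=205 R=4
Round 3 (k=4): L=4 R=218
Round 4 (k=5): L=218 R=77
Round 5 (k=19): L=77 R=100

Answer: 77 100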